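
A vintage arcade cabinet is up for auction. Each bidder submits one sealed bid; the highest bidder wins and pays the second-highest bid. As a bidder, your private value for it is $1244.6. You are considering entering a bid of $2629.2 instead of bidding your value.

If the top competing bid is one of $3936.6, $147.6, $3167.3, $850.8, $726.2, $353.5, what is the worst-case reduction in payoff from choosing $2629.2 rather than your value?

$3936.6: same outcome either way → loss $0.
$147.6: same outcome either way → loss $0.
$3167.3: same outcome either way → loss $0.
$850.8: same outcome either way → loss $0.
$726.2: same outcome either way → loss $0.
$353.5: same outcome either way → loss $0.
Maximum loss: $0.

$0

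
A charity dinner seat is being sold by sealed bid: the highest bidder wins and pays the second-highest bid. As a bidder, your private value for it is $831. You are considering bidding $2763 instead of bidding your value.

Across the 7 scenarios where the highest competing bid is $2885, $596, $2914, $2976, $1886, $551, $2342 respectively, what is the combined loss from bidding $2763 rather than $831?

The deviation costs you only when the competing bid falls strictly between $831 and $2763; elsewhere both bids give the same outcome.
$2885: outcomes coincide → loss $0.
$596: outcomes coincide → loss $0.
$2914: outcomes coincide → loss $0.
$2976: outcomes coincide → loss $0.
$1886: truthful payoff $0, deviation payoff −$1055 → loss $1055.
$551: outcomes coincide → loss $0.
$2342: truthful payoff $0, deviation payoff −$1511 → loss $1511.
Total loss = $1055 + $1511 = $2566.

$2566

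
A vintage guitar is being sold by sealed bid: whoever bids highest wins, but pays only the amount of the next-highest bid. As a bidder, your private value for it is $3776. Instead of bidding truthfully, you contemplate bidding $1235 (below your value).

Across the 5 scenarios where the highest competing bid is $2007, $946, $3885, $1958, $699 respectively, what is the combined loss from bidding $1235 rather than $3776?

The deviation costs you only when the competing bid falls strictly between $1235 and $3776; elsewhere both bids give the same outcome.
$2007: truthful payoff $1769, deviation payoff $0 → loss $1769.
$946: outcomes coincide → loss $0.
$3885: outcomes coincide → loss $0.
$1958: truthful payoff $1818, deviation payoff $0 → loss $1818.
$699: outcomes coincide → loss $0.
Total loss = $1769 + $1818 = $3587.

$3587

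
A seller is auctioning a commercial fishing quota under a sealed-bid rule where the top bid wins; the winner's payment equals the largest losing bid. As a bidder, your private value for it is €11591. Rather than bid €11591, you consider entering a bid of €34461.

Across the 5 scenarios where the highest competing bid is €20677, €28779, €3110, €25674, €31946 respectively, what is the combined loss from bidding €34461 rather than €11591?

The deviation costs you only when the competing bid falls strictly between €11591 and €34461; elsewhere both bids give the same outcome.
€20677: truthful payoff €0, deviation payoff −€9086 → loss €9086.
€28779: truthful payoff €0, deviation payoff −€17188 → loss €17188.
€3110: outcomes coincide → loss €0.
€25674: truthful payoff €0, deviation payoff −€14083 → loss €14083.
€31946: truthful payoff €0, deviation payoff −€20355 → loss €20355.
Total loss = €9086 + €17188 + €14083 + €20355 = €60712.

€60712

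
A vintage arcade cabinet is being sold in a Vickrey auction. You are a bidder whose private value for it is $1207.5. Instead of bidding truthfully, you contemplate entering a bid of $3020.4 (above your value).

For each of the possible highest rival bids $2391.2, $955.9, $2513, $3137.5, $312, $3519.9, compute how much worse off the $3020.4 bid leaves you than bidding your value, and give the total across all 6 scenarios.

The deviation costs you only when the competing bid falls strictly between $1207.5 and $3020.4; elsewhere both bids give the same outcome.
$2391.2: truthful payoff $0, deviation payoff −$1183.7 → loss $1183.7.
$955.9: outcomes coincide → loss $0.
$2513: truthful payoff $0, deviation payoff −$1305.5 → loss $1305.5.
$3137.5: outcomes coincide → loss $0.
$312: outcomes coincide → loss $0.
$3519.9: outcomes coincide → loss $0.
Total loss = $1183.7 + $1305.5 = $2489.2.

$2489.2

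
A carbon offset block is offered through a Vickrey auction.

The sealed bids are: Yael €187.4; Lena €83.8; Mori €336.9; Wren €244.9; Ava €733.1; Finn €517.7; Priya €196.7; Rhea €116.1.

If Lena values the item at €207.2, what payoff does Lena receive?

€0

Highest bid: Ava at €733.1, so Ava wins.
Second-highest bid: Finn at €517.7 — that is the price the winner pays.
Lena did not win, so Lena pays nothing and receives nothing: payoff €0.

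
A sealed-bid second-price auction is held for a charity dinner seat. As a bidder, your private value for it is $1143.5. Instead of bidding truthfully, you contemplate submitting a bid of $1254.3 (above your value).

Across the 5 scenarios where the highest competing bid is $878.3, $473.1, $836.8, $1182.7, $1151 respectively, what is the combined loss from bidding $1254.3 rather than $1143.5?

The deviation costs you only when the competing bid falls strictly between $1143.5 and $1254.3; elsewhere both bids give the same outcome.
$878.3: outcomes coincide → loss $0.
$473.1: outcomes coincide → loss $0.
$836.8: outcomes coincide → loss $0.
$1182.7: truthful payoff $0, deviation payoff −$39.2 → loss $39.2.
$1151: truthful payoff $0, deviation payoff −$7.5 → loss $7.5.
Total loss = $39.2 + $7.5 = $46.7.

$46.7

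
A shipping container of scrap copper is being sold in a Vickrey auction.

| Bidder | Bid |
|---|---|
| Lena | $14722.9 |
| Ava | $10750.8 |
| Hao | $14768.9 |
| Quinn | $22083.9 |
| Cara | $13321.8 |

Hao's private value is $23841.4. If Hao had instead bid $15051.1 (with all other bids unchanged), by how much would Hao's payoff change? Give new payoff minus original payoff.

The highest bid among the other bidders is $22083.9; Hao's bid doesn't change that.
Original bid $14768.9: Hao is not highest (top rival bid is $22083.9); payoff $0.
Alternative bid $15051.1: Hao is not highest (top rival bid is $22083.9); payoff $0.
Change in payoff = $0 − ($0) = $0.

$0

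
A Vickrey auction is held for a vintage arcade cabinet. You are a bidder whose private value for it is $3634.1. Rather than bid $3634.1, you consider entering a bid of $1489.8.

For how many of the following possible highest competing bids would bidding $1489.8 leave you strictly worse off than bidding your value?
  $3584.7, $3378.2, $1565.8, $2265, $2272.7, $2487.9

The deviation hurts exactly when the highest competing bid lies strictly between $1489.8 and $3634.1 — underbidding then forfeits a profitable win.
$3584.7: inside the interval → strictly worse (loss $49.4).
$3378.2: inside the interval → strictly worse (loss $255.9).
$1565.8: inside the interval → strictly worse (loss $2068.3).
$2265: inside the interval → strictly worse (loss $1369.1).
$2272.7: inside the interval → strictly worse (loss $1361.4).
$2487.9: inside the interval → strictly worse (loss $1146.2).
Count: 6.

6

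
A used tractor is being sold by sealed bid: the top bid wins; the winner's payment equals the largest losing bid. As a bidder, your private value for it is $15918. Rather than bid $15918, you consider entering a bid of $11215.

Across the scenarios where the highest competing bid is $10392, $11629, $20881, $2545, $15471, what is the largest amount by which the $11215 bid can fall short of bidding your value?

$4289

$10392: same outcome either way → loss $0.
$11629: truthful gives $4289, deviation gives $0 → loss $4289.
$20881: same outcome either way → loss $0.
$2545: same outcome either way → loss $0.
$15471: truthful gives $447, deviation gives $0 → loss $447.
Maximum loss: $4289.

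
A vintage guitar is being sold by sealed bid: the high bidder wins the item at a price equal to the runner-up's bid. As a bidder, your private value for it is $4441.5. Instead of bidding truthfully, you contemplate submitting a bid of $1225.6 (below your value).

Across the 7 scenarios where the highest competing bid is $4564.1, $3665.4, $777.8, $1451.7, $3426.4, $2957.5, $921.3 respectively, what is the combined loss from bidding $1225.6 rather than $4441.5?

The deviation costs you only when the competing bid falls strictly between $1225.6 and $4441.5; elsewhere both bids give the same outcome.
$4564.1: outcomes coincide → loss $0.
$3665.4: truthful payoff $776.1, deviation payoff $0 → loss $776.1.
$777.8: outcomes coincide → loss $0.
$1451.7: truthful payoff $2989.8, deviation payoff $0 → loss $2989.8.
$3426.4: truthful payoff $1015.1, deviation payoff $0 → loss $1015.1.
$2957.5: truthful payoff $1484, deviation payoff $0 → loss $1484.
$921.3: outcomes coincide → loss $0.
Total loss = $776.1 + $2989.8 + $1015.1 + $1484 = $6265.

$6265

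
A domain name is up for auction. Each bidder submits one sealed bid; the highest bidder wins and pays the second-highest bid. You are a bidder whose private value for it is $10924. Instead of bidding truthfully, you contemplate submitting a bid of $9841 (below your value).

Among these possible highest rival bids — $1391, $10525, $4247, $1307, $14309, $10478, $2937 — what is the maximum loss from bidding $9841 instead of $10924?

$1391: same outcome either way → loss $0.
$10525: truthful gives $399, deviation gives $0 → loss $399.
$4247: same outcome either way → loss $0.
$1307: same outcome either way → loss $0.
$14309: same outcome either way → loss $0.
$10478: truthful gives $446, deviation gives $0 → loss $446.
$2937: same outcome either way → loss $0.
Maximum loss: $446.

$446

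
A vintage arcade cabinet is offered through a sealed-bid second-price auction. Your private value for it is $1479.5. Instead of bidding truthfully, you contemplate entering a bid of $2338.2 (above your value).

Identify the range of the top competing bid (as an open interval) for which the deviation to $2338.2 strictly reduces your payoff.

If the competing bid is below $1479.5, both bids win at the same price — no difference.
If it is above $2338.2, both bids lose — no difference.
If it lies strictly between $1479.5 and $2338.2, bidding your value loses (payoff 0) while bidding $2338.2 wins at a price above your value (payoff negative).
So the deviation strictly hurts on the open interval ($1479.5, $2338.2).

($1479.5, $2338.2)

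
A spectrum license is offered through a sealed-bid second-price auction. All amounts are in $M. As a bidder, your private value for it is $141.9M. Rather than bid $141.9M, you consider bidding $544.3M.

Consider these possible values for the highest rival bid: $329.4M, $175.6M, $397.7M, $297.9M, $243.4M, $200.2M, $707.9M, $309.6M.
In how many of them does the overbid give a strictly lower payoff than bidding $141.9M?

7

The deviation hurts exactly when the highest competing bid lies strictly between $141.9M and $544.3M — overbidding then wins at a price above your value.
$329.4M: inside the interval → strictly worse (loss $187.5M).
$175.6M: inside the interval → strictly worse (loss $33.7M).
$397.7M: inside the interval → strictly worse (loss $255.8M).
$297.9M: inside the interval → strictly worse (loss $156M).
$243.4M: inside the interval → strictly worse (loss $101.5M).
$200.2M: inside the interval → strictly worse (loss $58.3M).
$707.9M: above both → same outcome either way.
$309.6M: inside the interval → strictly worse (loss $167.7M).
Count: 7.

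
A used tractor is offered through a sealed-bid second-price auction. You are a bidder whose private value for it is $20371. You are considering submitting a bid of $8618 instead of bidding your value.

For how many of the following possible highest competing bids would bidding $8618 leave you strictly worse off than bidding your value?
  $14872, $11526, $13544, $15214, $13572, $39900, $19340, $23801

The deviation hurts exactly when the highest competing bid lies strictly between $8618 and $20371 — underbidding then forfeits a profitable win.
$14872: inside the interval → strictly worse (loss $5499).
$11526: inside the interval → strictly worse (loss $8845).
$13544: inside the interval → strictly worse (loss $6827).
$15214: inside the interval → strictly worse (loss $5157).
$13572: inside the interval → strictly worse (loss $6799).
$39900: above both → same outcome either way.
$19340: inside the interval → strictly worse (loss $1031).
$23801: above both → same outcome either way.
Count: 6.

6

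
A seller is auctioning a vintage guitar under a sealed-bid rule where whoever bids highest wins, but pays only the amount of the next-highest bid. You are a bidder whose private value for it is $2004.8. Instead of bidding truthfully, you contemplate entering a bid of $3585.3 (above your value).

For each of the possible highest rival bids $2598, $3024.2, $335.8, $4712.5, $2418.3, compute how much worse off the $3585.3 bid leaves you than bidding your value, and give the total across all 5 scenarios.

$2026.1

The deviation costs you only when the competing bid falls strictly between $2004.8 and $3585.3; elsewhere both bids give the same outcome.
$2598: truthful payoff $0, deviation payoff −$593.2 → loss $593.2.
$3024.2: truthful payoff $0, deviation payoff −$1019.4 → loss $1019.4.
$335.8: outcomes coincide → loss $0.
$4712.5: outcomes coincide → loss $0.
$2418.3: truthful payoff $0, deviation payoff −$413.5 → loss $413.5.
Total loss = $593.2 + $1019.4 + $413.5 = $2026.1.
Because the price is fixed by the runner-up's bid, deviating from your value can only change a good outcome into a bad one — never the reverse.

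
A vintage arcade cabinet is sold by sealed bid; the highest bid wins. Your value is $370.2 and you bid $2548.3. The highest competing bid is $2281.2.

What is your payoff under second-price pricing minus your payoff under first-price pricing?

You have the highest bid, so you win under either rule.
Second-price: pay $2281.2 → payoff −$1911.
First-price: pay your own bid $2548.3 → payoff −$2178.1.
Difference = −$1911 − (−$2178.1) = $267.1.

$267.1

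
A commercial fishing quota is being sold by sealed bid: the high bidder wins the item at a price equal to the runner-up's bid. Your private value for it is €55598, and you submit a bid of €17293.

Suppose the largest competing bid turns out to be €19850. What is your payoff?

Your bid €17293 is below the highest competing bid €19850, so you lose.
A losing bidder pays nothing and receives nothing: payoff = €0.

€0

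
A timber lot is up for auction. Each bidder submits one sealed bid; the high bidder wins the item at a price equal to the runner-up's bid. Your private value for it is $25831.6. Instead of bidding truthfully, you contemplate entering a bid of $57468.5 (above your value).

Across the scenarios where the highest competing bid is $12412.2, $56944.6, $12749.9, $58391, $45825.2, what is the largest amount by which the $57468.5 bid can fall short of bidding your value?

$31113

$12412.2: same outcome either way → loss $0.
$56944.6: truthful gives $0, deviation gives −$31113 → loss $31113.
$12749.9: same outcome either way → loss $0.
$58391: same outcome either way → loss $0.
$45825.2: truthful gives $0, deviation gives −$19993.6 → loss $19993.6.
Maximum loss: $31113.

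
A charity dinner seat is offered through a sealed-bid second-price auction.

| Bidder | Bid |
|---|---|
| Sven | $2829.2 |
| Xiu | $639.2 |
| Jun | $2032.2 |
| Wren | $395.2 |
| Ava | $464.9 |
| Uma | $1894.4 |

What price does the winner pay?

Highest bid: Sven at $2829.2, so Sven wins.
Second-highest bid: Jun at $2032.2 — that is the price the winner pays.

$2032.2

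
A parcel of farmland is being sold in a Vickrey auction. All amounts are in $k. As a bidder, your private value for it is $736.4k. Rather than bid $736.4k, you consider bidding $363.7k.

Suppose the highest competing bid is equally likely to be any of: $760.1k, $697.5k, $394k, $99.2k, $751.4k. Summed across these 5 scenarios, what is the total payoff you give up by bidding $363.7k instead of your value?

$381.3k

The deviation costs you only when the competing bid falls strictly between $363.7k and $736.4k; elsewhere both bids give the same outcome.
$760.1k: outcomes coincide → loss $0k.
$697.5k: truthful payoff $38.9k, deviation payoff $0k → loss $38.9k.
$394k: truthful payoff $342.4k, deviation payoff $0k → loss $342.4k.
$99.2k: outcomes coincide → loss $0k.
$751.4k: outcomes coincide → loss $0k.
Total loss = $38.9k + $342.4k = $381.3k.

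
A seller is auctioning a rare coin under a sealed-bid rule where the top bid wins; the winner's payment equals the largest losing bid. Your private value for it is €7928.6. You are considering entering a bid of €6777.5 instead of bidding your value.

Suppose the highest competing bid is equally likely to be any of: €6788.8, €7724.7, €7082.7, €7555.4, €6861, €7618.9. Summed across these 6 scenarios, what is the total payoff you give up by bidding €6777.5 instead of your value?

The deviation costs you only when the competing bid falls strictly between €6777.5 and €7928.6; elsewhere both bids give the same outcome.
€6788.8: truthful payoff €1139.8, deviation payoff €0 → loss €1139.8.
€7724.7: truthful payoff €203.9, deviation payoff €0 → loss €203.9.
€7082.7: truthful payoff €845.9, deviation payoff €0 → loss €845.9.
€7555.4: truthful payoff €373.2, deviation payoff €0 → loss €373.2.
€6861: truthful payoff €1067.6, deviation payoff €0 → loss €1067.6.
€7618.9: truthful payoff €309.7, deviation payoff €0 → loss €309.7.
Total loss = €1139.8 + €203.9 + €845.9 + €373.2 + €1067.6 + €309.7 = €3940.1.

€3940.1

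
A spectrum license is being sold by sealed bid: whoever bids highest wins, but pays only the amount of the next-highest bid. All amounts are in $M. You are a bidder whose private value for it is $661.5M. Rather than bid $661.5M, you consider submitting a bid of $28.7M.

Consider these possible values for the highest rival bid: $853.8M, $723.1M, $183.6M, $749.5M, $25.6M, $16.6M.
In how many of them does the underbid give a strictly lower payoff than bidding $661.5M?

The deviation hurts exactly when the highest competing bid lies strictly between $28.7M and $661.5M — underbidding then forfeits a profitable win.
$853.8M: above both → same outcome either way.
$723.1M: above both → same outcome either way.
$183.6M: inside the interval → strictly worse (loss $477.9M).
$749.5M: above both → same outcome either way.
$25.6M: below both → same outcome either way.
$16.6M: below both → same outcome either way.
Count: 1.

1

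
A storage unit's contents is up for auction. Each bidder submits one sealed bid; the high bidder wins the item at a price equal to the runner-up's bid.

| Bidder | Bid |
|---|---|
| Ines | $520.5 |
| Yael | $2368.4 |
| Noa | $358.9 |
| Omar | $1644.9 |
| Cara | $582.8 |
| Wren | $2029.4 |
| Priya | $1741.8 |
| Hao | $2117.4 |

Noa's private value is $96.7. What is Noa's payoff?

Highest bid: Yael at $2368.4, so Yael wins.
Second-highest bid: Hao at $2117.4 — that is the price the winner pays.
Noa did not win, so Noa pays nothing and receives nothing: payoff $0.

$0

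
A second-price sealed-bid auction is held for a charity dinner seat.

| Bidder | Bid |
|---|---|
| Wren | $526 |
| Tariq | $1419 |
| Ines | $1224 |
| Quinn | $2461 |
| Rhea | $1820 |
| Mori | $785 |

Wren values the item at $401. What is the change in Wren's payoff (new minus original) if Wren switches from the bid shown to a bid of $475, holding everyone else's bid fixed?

The highest bid among the other bidders is $2461; Wren's bid doesn't change that.
Original bid $526: Wren is not highest (top rival bid is $2461); payoff $0.
Alternative bid $475: Wren is not highest (top rival bid is $2461); payoff $0.
Change in payoff = $0 − ($0) = $0.

$0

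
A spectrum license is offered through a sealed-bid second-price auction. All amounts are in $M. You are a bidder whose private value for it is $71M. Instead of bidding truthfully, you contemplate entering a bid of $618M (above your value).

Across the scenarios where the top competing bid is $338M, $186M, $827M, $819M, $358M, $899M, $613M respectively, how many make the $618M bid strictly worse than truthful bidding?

The deviation hurts exactly when the highest competing bid lies strictly between $71M and $618M — overbidding then wins at a price above your value.
$338M: inside the interval → strictly worse (loss $267M).
$186M: inside the interval → strictly worse (loss $115M).
$827M: above both → same outcome either way.
$819M: above both → same outcome either way.
$358M: inside the interval → strictly worse (loss $287M).
$899M: above both → same outcome either way.
$613M: inside the interval → strictly worse (loss $542M).
Count: 4.

4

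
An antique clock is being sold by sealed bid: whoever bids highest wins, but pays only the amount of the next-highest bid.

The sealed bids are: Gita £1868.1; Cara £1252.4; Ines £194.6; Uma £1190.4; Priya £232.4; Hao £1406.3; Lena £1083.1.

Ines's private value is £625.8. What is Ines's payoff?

£0

Highest bid: Gita at £1868.1, so Gita wins.
Second-highest bid: Hao at £1406.3 — that is the price the winner pays.
Ines did not win, so Ines pays nothing and receives nothing: payoff £0.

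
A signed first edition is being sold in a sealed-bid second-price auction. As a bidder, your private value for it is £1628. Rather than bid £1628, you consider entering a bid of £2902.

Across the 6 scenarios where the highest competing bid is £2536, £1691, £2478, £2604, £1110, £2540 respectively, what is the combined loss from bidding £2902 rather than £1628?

£3709

The deviation costs you only when the competing bid falls strictly between £1628 and £2902; elsewhere both bids give the same outcome.
£2536: truthful payoff £0, deviation payoff −£908 → loss £908.
£1691: truthful payoff £0, deviation payoff −£63 → loss £63.
£2478: truthful payoff £0, deviation payoff −£850 → loss £850.
£2604: truthful payoff £0, deviation payoff −£976 → loss £976.
£1110: outcomes coincide → loss £0.
£2540: truthful payoff £0, deviation payoff −£912 → loss £912.
Total loss = £908 + £63 + £850 + £976 + £912 = £3709.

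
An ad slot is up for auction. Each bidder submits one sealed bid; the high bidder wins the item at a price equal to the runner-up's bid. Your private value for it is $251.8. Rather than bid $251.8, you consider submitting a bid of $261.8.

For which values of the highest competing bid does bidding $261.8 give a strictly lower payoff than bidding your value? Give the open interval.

If the competing bid is below $251.8, both bids win at the same price — no difference.
If it is above $261.8, both bids lose — no difference.
If it lies strictly between $251.8 and $261.8, bidding your value loses (payoff 0) while bidding $261.8 wins at a price above your value (payoff negative).
So the deviation strictly hurts on the open interval ($251.8, $261.8).

($251.8, $261.8)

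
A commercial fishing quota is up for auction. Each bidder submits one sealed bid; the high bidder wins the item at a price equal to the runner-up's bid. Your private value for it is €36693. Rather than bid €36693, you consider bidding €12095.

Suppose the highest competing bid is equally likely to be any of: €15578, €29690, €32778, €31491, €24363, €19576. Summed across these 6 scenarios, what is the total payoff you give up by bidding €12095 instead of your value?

€66682

The deviation costs you only when the competing bid falls strictly between €12095 and €36693; elsewhere both bids give the same outcome.
€15578: truthful payoff €21115, deviation payoff €0 → loss €21115.
€29690: truthful payoff €7003, deviation payoff €0 → loss €7003.
€32778: truthful payoff €3915, deviation payoff €0 → loss €3915.
€31491: truthful payoff €5202, deviation payoff €0 → loss €5202.
€24363: truthful payoff €12330, deviation payoff €0 → loss €12330.
€19576: truthful payoff €17117, deviation payoff €0 → loss €17117.
Total loss = €21115 + €7003 + €3915 + €5202 + €12330 + €17117 = €66682.
In a second-price auction your bid sets only whether you win, not what you pay, so bidding your true value is weakly dominant.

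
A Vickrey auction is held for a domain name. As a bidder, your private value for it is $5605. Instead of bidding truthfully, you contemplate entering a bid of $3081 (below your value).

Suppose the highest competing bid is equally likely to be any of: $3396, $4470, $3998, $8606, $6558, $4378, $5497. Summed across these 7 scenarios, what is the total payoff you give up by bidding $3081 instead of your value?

The deviation costs you only when the competing bid falls strictly between $3081 and $5605; elsewhere both bids give the same outcome.
$3396: truthful payoff $2209, deviation payoff $0 → loss $2209.
$4470: truthful payoff $1135, deviation payoff $0 → loss $1135.
$3998: truthful payoff $1607, deviation payoff $0 → loss $1607.
$8606: outcomes coincide → loss $0.
$6558: outcomes coincide → loss $0.
$4378: truthful payoff $1227, deviation payoff $0 → loss $1227.
$5497: truthful payoff $108, deviation payoff $0 → loss $108.
Total loss = $2209 + $1135 + $1607 + $1227 + $108 = $6286.

$6286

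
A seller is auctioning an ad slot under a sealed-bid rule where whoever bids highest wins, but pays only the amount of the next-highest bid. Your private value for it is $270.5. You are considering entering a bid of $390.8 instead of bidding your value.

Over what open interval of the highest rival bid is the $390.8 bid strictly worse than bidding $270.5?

If the competing bid is below $270.5, both bids win at the same price — no difference.
If it is above $390.8, both bids lose — no difference.
If it lies strictly between $270.5 and $390.8, bidding your value loses (payoff 0) while bidding $390.8 wins at a price above your value (payoff negative).
So the deviation strictly hurts on the open interval ($270.5, $390.8).
In a second-price auction your bid sets only whether you win, not what you pay, so bidding your true value is weakly dominant.

($270.5, $390.8)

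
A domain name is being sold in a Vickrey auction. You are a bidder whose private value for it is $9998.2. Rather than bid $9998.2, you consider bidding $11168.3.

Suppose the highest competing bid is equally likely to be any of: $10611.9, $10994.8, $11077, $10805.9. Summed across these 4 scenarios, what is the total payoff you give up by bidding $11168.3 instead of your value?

The deviation costs you only when the competing bid falls strictly between $9998.2 and $11168.3; elsewhere both bids give the same outcome.
$10611.9: truthful payoff $0, deviation payoff −$613.7 → loss $613.7.
$10994.8: truthful payoff $0, deviation payoff −$996.6 → loss $996.6.
$11077: truthful payoff $0, deviation payoff −$1078.8 → loss $1078.8.
$10805.9: truthful payoff $0, deviation payoff −$807.7 → loss $807.7.
Total loss = $613.7 + $996.6 + $1078.8 + $807.7 = $3496.8.
Truthful bidding weakly dominates here: raising your bid can only win items priced above your value, and lowering it can only forfeit items priced below.

$3496.8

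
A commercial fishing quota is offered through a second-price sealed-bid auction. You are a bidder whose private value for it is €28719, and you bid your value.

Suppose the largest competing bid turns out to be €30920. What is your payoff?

€0

Your bid €28719 is below the highest competing bid €30920, so you lose.
A losing bidder pays nothing and receives nothing: payoff = €0.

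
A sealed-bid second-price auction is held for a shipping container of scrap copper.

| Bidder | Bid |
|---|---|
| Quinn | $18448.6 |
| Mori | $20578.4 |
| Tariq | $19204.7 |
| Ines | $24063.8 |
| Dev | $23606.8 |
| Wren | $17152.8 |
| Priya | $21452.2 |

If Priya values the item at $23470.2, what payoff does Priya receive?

Highest bid: Ines at $24063.8, so Ines wins.
Second-highest bid: Dev at $23606.8 — that is the price the winner pays.
Priya did not win, so Priya pays nothing and receives nothing: payoff $0.

$0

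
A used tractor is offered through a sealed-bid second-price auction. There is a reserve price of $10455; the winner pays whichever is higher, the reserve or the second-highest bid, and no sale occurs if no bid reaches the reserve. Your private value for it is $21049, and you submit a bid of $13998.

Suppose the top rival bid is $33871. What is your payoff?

$0

Your bid $13998 is below the highest competing bid $33871, so you lose. Payoff $0.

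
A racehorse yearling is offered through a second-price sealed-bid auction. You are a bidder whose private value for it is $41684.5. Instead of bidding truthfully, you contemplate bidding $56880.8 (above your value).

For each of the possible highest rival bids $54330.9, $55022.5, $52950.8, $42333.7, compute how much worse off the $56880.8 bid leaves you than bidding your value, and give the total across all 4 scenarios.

The deviation costs you only when the competing bid falls strictly between $41684.5 and $56880.8; elsewhere both bids give the same outcome.
$54330.9: truthful payoff $0, deviation payoff −$12646.4 → loss $12646.4.
$55022.5: truthful payoff $0, deviation payoff −$13338 → loss $13338.
$52950.8: truthful payoff $0, deviation payoff −$11266.3 → loss $11266.3.
$42333.7: truthful payoff $0, deviation payoff −$649.2 → loss $649.2.
Total loss = $12646.4 + $13338 + $11266.3 + $649.2 = $37899.9.
Truthful bidding weakly dominates here: raising your bid can only win items priced above your value, and lowering it can only forfeit items priced below.

$37899.9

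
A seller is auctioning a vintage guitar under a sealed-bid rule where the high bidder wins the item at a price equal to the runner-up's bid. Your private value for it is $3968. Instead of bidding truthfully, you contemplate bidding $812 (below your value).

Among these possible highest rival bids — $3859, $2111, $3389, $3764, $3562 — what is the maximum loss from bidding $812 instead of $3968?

$3859: truthful gives $109, deviation gives $0 → loss $109.
$2111: truthful gives $1857, deviation gives $0 → loss $1857.
$3389: truthful gives $579, deviation gives $0 → loss $579.
$3764: truthful gives $204, deviation gives $0 → loss $204.
$3562: truthful gives $406, deviation gives $0 → loss $406.
Maximum loss: $1857.

$1857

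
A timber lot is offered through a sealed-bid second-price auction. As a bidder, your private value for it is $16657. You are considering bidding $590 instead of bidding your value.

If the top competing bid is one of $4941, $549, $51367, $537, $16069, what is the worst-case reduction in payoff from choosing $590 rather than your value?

$4941: truthful gives $11716, deviation gives $0 → loss $11716.
$549: same outcome either way → loss $0.
$51367: same outcome either way → loss $0.
$537: same outcome either way → loss $0.
$16069: truthful gives $588, deviation gives $0 → loss $588.
Maximum loss: $11716.

$11716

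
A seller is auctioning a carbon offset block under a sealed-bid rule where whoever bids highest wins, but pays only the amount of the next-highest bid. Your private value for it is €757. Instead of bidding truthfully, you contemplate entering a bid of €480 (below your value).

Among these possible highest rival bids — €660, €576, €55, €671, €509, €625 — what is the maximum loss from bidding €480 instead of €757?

€660: truthful gives €97, deviation gives €0 → loss €97.
€576: truthful gives €181, deviation gives €0 → loss €181.
€55: same outcome either way → loss €0.
€671: truthful gives €86, deviation gives €0 → loss €86.
€509: truthful gives €248, deviation gives €0 → loss €248.
€625: truthful gives €132, deviation gives €0 → loss €132.
Maximum loss: €248.

€248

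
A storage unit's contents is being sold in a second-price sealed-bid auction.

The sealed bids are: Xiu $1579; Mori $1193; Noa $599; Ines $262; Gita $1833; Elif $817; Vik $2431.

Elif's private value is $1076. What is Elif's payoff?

$0

Highest bid: Vik at $2431, so Vik wins.
Second-highest bid: Gita at $1833 — that is the price the winner pays.
Elif did not win, so Elif pays nothing and receives nothing: payoff $0.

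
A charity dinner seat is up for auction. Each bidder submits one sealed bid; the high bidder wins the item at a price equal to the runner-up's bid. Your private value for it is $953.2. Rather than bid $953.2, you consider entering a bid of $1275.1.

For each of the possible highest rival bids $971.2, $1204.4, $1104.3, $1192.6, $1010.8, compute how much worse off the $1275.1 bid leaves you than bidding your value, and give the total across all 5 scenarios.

$717.3

The deviation costs you only when the competing bid falls strictly between $953.2 and $1275.1; elsewhere both bids give the same outcome.
$971.2: truthful payoff $0, deviation payoff −$18 → loss $18.
$1204.4: truthful payoff $0, deviation payoff −$251.2 → loss $251.2.
$1104.3: truthful payoff $0, deviation payoff −$151.1 → loss $151.1.
$1192.6: truthful payoff $0, deviation payoff −$239.4 → loss $239.4.
$1010.8: truthful payoff $0, deviation payoff −$57.6 → loss $57.6.
Total loss = $18 + $251.2 + $151.1 + $239.4 + $57.6 = $717.3.
In a second-price auction your bid sets only whether you win, not what you pay, so bidding your true value is weakly dominant.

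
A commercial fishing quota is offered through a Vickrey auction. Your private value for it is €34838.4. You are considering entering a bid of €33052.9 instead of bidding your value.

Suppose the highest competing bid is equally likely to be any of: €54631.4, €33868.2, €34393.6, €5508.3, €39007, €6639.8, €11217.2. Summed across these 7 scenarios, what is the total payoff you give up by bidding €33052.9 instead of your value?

€1415

The deviation costs you only when the competing bid falls strictly between €33052.9 and €34838.4; elsewhere both bids give the same outcome.
€54631.4: outcomes coincide → loss €0.
€33868.2: truthful payoff €970.2, deviation payoff €0 → loss €970.2.
€34393.6: truthful payoff €444.8, deviation payoff €0 → loss €444.8.
€5508.3: outcomes coincide → loss €0.
€39007: outcomes coincide → loss €0.
€6639.8: outcomes coincide → loss €0.
€11217.2: outcomes coincide → loss €0.
Total loss = €970.2 + €444.8 = €1415.
Truthful bidding weakly dominates here: raising your bid can only win items priced above your value, and lowering it can only forfeit items priced below.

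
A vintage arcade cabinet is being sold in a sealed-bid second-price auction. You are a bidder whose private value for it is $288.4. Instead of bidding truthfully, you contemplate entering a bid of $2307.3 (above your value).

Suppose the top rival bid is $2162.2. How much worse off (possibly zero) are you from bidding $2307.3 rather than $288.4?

$1873.8

Bidding your value $288.4: you lose (since $288.4 < $2162.2). Payoff $0.
Bidding $2307.3: you win and pay $2162.2. Payoff $288.4 − $2162.2 = −$1873.8.
The competing bid $2162.2 lies between your value and your inflated bid, so overbidding wins an item priced above your value.
Loss from deviating = $0 − (−$1873.8) = $1873.8.
Because the price is fixed by the runner-up's bid, deviating from your value can only change a good outcome into a bad one — never the reverse.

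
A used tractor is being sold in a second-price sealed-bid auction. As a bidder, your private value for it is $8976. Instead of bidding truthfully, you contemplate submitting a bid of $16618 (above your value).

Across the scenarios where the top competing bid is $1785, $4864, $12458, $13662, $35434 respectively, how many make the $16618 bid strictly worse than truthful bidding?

The deviation hurts exactly when the highest competing bid lies strictly between $8976 and $16618 — overbidding then wins at a price above your value.
$1785: below both → same outcome either way.
$4864: below both → same outcome either way.
$12458: inside the interval → strictly worse (loss $3482).
$13662: inside the interval → strictly worse (loss $4686).
$35434: above both → same outcome either way.
Count: 2.

2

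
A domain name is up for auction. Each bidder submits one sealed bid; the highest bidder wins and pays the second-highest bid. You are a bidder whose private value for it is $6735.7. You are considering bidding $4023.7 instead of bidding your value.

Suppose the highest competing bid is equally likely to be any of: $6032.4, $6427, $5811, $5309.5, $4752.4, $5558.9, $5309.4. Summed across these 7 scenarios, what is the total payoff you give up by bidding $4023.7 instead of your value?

$7949.3

The deviation costs you only when the competing bid falls strictly between $4023.7 and $6735.7; elsewhere both bids give the same outcome.
$6032.4: truthful payoff $703.3, deviation payoff $0 → loss $703.3.
$6427: truthful payoff $308.7, deviation payoff $0 → loss $308.7.
$5811: truthful payoff $924.7, deviation payoff $0 → loss $924.7.
$5309.5: truthful payoff $1426.2, deviation payoff $0 → loss $1426.2.
$4752.4: truthful payoff $1983.3, deviation payoff $0 → loss $1983.3.
$5558.9: truthful payoff $1176.8, deviation payoff $0 → loss $1176.8.
$5309.4: truthful payoff $1426.3, deviation payoff $0 → loss $1426.3.
Total loss = $703.3 + $308.7 + $924.7 + $1426.2 + $1983.3 + $1176.8 + $1426.3 = $7949.3.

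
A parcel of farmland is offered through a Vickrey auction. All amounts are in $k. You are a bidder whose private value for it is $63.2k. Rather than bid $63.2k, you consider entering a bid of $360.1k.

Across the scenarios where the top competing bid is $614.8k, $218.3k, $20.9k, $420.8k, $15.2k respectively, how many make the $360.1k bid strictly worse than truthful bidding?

The deviation hurts exactly when the highest competing bid lies strictly between $63.2k and $360.1k — overbidding then wins at a price above your value.
$614.8k: above both → same outcome either way.
$218.3k: inside the interval → strictly worse (loss $155.1k).
$20.9k: below both → same outcome either way.
$420.8k: above both → same outcome either way.
$15.2k: below both → same outcome either way.
Count: 1.

1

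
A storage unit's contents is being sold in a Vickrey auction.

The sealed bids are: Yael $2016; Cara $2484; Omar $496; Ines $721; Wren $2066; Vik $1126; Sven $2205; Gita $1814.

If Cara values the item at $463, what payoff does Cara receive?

−$1742

Highest bid: Cara at $2484, so Cara wins.
Second-highest bid: Sven at $2205 — that is the price the winner pays.
Cara's payoff = value − price = $463 − $2205 = −$1742.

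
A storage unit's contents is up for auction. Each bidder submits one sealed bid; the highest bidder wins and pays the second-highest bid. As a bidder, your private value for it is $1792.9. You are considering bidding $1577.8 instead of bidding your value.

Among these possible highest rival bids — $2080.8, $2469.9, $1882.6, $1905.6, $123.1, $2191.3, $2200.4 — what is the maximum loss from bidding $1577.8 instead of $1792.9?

$2080.8: same outcome either way → loss $0.
$2469.9: same outcome either way → loss $0.
$1882.6: same outcome either way → loss $0.
$1905.6: same outcome either way → loss $0.
$123.1: same outcome either way → loss $0.
$2191.3: same outcome either way → loss $0.
$2200.4: same outcome either way → loss $0.
Maximum loss: $0.

$0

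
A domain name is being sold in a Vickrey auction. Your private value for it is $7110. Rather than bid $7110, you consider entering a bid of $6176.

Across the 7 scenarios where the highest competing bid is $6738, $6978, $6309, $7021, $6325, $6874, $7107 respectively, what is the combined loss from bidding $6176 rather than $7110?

$2418

The deviation costs you only when the competing bid falls strictly between $6176 and $7110; elsewhere both bids give the same outcome.
$6738: truthful payoff $372, deviation payoff $0 → loss $372.
$6978: truthful payoff $132, deviation payoff $0 → loss $132.
$6309: truthful payoff $801, deviation payoff $0 → loss $801.
$7021: truthful payoff $89, deviation payoff $0 → loss $89.
$6325: truthful payoff $785, deviation payoff $0 → loss $785.
$6874: truthful payoff $236, deviation payoff $0 → loss $236.
$7107: truthful payoff $3, deviation payoff $0 → loss $3.
Total loss = $372 + $132 + $801 + $89 + $785 + $236 + $3 = $2418.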